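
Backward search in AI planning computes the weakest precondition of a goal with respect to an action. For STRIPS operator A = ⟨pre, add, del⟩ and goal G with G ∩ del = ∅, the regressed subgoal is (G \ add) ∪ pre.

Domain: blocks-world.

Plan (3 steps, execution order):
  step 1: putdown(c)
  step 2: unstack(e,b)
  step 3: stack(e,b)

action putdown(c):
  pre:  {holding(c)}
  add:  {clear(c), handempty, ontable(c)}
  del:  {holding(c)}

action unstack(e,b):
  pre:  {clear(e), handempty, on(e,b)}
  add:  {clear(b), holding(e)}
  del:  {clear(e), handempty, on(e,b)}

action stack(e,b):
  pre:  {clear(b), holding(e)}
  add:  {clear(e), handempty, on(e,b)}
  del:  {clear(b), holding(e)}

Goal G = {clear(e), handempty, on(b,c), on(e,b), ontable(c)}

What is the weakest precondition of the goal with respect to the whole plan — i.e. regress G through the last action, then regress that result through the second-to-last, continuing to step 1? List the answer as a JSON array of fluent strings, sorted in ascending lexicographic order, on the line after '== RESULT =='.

Work backward from the goal:
  through step 3 (stack(e,b)): drop {clear(e), handempty, on(e,b)}, keep {on(b,c), ontable(c)}, require {clear(b), holding(e)}
    → {clear(b), holding(e), on(b,c), ontable(c)}
  through step 2 (unstack(e,b)): drop {clear(b), holding(e)}, keep {on(b,c), ontable(c)}, require {clear(e), handempty, on(e,b)}
    → {clear(e), handempty, on(b,c), on(e,b), ontable(c)}
  through step 1 (putdown(c)): drop {handempty, ontable(c)}, keep {clear(e), on(b,c), on(e,b)}, require {holding(c)}
    → {clear(e), holding(c), on(b,c), on(e,b)}

== RESULT ==
["clear(e)", "holding(c)", "on(b,c)", "on(e,b)"]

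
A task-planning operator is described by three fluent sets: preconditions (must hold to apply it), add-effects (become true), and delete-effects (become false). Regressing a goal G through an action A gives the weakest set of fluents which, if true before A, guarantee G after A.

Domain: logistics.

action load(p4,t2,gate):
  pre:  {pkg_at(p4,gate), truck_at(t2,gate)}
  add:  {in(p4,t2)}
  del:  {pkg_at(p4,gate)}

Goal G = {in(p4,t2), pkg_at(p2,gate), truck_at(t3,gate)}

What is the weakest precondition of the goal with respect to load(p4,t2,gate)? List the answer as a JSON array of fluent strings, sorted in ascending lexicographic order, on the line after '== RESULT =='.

Regress:
  G ∩ del = {}  (empty — regression defined)
  G \ add = {in(p4,t2), pkg_at(p2,gate), truck_at(t3,gate)} \ {in(p4,t2)} = {pkg_at(p2,gate), truck_at(t3,gate)}
  ∪ pre   = {pkg_at(p2,gate), truck_at(t3,gate)} ∪ {pkg_at(p4,gate), truck_at(t2,gate)}
          = {pkg_at(p2,gate), pkg_at(p4,gate), truck_at(t2,gate), truck_at(t3,gate)}

== RESULT ==
["pkg_at(p2,gate)", "pkg_at(p4,gate)", "truck_at(t2,gate)", "truck_at(t3,gate)"]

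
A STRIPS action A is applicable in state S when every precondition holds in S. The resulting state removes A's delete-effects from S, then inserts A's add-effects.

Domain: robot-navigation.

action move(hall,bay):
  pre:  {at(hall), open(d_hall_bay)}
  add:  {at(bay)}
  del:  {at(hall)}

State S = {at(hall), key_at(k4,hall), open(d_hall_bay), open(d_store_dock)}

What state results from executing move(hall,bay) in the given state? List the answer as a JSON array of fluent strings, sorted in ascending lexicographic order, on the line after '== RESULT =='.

Progress:
  pre ⊆ S: {at(hall), open(d_hall_bay)} ⊆ S  — applicable
  S \ del = {key_at(k4,hall), open(d_hall_bay), open(d_store_dock)}
  ∪ add   = {at(bay), key_at(k4,hall), open(d_hall_bay), open(d_store_dock)}

== RESULT ==
["at(bay)", "key_at(k4,hall)", "open(d_hall_bay)", "open(d_store_dock)"]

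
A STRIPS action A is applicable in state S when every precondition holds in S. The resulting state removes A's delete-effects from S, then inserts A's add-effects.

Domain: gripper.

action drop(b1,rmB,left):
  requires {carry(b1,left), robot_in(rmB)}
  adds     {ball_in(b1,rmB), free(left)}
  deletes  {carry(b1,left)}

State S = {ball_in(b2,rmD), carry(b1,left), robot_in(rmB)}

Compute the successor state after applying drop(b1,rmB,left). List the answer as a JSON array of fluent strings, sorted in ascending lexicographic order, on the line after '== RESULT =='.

Compute (S \ del) ∪ add:
  pre ⊆ S: {carry(b1,left), robot_in(rmB)} ⊆ S  — applicable
  S \ del = {ball_in(b2,rmD), robot_in(rmB)}
  ∪ add   = {ball_in(b1,rmB), ball_in(b2,rmD), free(left), robot_in(rmB)}

== RESULT ==
["ball_in(b1,rmB)", "ball_in(b2,rmD)", "free(left)", "robot_in(rmB)"]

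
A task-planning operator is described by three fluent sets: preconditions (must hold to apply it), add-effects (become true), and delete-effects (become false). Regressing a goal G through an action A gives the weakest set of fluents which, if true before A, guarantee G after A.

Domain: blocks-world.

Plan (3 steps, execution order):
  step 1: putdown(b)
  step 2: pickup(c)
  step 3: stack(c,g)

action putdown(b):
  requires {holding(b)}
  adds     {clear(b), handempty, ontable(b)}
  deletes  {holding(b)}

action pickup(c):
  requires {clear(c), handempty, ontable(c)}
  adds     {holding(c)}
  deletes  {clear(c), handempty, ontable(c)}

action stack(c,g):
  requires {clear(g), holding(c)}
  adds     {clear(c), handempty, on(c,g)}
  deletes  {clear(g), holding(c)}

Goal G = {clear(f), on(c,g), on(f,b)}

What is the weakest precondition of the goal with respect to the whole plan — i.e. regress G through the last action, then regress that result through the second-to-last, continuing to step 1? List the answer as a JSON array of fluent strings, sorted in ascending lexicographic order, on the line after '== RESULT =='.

Work backward from the goal:
  through step 3 (stack(c,g)): drop {on(c,g)}, keep {clear(f), on(f,b)}, require {clear(g), holding(c)}
    → {clear(f), clear(g), holding(c), on(f,b)}
  through step 2 (pickup(c)): drop {holding(c)}, keep {clear(f), clear(g), on(f,b)}, require {clear(c), handempty, ontable(c)}
    → {clear(c), clear(f), clear(g), handempty, on(f,b), ontable(c)}
  through step 1 (putdown(b)): drop {handempty}, keep {clear(c), clear(f), clear(g), on(f,b), ontable(c)}, require {holding(b)}
    → {clear(c), clear(f), clear(g), holding(b), on(f,b), ontable(c)}

== RESULT ==
["clear(c)", "clear(f)", "clear(g)", "holding(b)", "on(f,b)", "ontable(c)"]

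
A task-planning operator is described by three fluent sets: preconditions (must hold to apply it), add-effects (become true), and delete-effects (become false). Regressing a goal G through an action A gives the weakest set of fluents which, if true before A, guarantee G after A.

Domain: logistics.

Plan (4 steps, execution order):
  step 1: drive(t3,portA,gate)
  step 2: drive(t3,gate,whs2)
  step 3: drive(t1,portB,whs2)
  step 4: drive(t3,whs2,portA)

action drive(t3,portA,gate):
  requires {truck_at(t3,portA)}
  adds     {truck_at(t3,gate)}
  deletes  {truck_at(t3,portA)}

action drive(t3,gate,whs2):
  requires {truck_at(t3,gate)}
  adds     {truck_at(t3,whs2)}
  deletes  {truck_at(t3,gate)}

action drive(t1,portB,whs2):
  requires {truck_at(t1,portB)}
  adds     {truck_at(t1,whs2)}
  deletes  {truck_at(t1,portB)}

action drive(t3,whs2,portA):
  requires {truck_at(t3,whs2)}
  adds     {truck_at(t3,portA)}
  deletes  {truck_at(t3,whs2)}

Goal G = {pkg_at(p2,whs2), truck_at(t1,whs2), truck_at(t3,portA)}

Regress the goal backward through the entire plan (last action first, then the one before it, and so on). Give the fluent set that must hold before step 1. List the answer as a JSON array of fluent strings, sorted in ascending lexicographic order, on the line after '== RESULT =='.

Regress step by step:
  through step 4 (drive(t3,whs2,portA)): drop {truck_at(t3,portA)}, keep {pkg_at(p2,whs2), truck_at(t1,whs2)}, require {truck_at(t3,whs2)}
    → {pkg_at(p2,whs2), truck_at(t1,whs2), truck_at(t3,whs2)}
  through step 3 (drive(t1,portB,whs2)): drop {truck_at(t1,whs2)}, keep {pkg_at(p2,whs2), truck_at(t3,whs2)}, require {truck_at(t1,portB)}
    → {pkg_at(p2,whs2), truck_at(t1,portB), truck_at(t3,whs2)}
  through step 2 (drive(t3,gate,whs2)): drop {truck_at(t3,whs2)}, keep {pkg_at(p2,whs2), truck_at(t1,portB)}, require {truck_at(t3,gate)}
    → {pkg_at(p2,whs2), truck_at(t1,portB), truck_at(t3,gate)}
  through step 1 (drive(t3,portA,gate)): drop {truck_at(t3,gate)}, keep {pkg_at(p2,whs2), truck_at(t1,portB)}, require {truck_at(t3,portA)}
    → {pkg_at(p2,whs2), truck_at(t1,portB), truck_at(t3,portA)}

== RESULT ==
["pkg_at(p2,whs2)", "truck_at(t1,portB)", "truck_at(t3,portA)"]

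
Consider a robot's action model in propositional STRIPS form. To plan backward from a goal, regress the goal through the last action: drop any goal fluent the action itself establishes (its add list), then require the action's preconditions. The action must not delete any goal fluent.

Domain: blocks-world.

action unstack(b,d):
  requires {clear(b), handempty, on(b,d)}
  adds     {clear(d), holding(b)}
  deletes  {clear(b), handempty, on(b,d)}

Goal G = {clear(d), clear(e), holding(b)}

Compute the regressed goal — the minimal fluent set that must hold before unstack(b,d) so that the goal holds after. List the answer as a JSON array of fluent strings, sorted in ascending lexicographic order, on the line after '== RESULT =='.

Compute (G \ add) ∪ pre:
  G ∩ del = {}  (empty — regression defined)
  G \ add = {clear(d), clear(e), holding(b)} \ {clear(d), holding(b)} = {clear(e)}
  ∪ pre   = {clear(e)} ∪ {clear(b), handempty, on(b,d)}
          = {clear(b), clear(e), handempty, on(b,d)}

== RESULT ==
["clear(b)", "clear(e)", "handempty", "on(b,d)"]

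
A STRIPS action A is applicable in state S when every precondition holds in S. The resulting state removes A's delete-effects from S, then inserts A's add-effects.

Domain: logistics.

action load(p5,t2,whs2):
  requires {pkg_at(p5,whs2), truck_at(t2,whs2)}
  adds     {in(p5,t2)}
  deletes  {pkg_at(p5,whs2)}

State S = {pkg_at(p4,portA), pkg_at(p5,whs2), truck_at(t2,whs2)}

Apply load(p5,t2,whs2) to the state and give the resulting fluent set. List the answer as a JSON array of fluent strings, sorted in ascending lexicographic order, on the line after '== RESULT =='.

Progress:
  pre ⊆ S: {pkg_at(p5,whs2), truck_at(t2,whs2)} ⊆ S  — applicable
  S \ del = {pkg_at(p4,portA), truck_at(t2,whs2)}
  ∪ add   = {in(p5,t2), pkg_at(p4,portA), truck_at(t2,whs2)}

== RESULT ==
["in(p5,t2)", "pkg_at(p4,portA)", "truck_at(t2,whs2)"]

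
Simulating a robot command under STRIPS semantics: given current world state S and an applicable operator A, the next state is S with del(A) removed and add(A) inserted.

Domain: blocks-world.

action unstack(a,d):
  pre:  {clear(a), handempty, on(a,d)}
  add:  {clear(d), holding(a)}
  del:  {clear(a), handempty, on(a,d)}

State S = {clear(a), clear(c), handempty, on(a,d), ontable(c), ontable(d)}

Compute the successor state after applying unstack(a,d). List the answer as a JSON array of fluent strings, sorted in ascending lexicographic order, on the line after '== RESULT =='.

Progress:
  pre ⊆ S: {clear(a), handempty, on(a,d)} ⊆ S  — applicable
  S \ del = {clear(c), ontable(c), ontable(d)}
  ∪ add   = {clear(c), clear(d), holding(a), ontable(c), ontable(d)}

== RESULT ==
["clear(c)", "clear(d)", "holding(a)", "ontable(c)", "ontable(d)"]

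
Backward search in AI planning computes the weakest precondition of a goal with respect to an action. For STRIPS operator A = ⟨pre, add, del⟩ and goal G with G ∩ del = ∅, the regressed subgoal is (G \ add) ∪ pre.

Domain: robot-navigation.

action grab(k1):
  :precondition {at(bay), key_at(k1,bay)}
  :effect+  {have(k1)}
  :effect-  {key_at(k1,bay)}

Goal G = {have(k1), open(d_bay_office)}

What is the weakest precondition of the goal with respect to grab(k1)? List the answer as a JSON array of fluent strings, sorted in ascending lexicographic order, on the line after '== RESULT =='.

Compute (G \ add) ∪ pre:
  G ∩ del = {}  (empty — regression defined)
  G \ add = {have(k1), open(d_bay_office)} \ {have(k1)} = {open(d_bay_office)}
  ∪ pre   = {open(d_bay_office)} ∪ {at(bay), key_at(k1,bay)}
          = {at(bay), key_at(k1,bay), open(d_bay_office)}

== RESULT ==
["at(bay)", "key_at(k1,bay)", "open(d_bay_office)"]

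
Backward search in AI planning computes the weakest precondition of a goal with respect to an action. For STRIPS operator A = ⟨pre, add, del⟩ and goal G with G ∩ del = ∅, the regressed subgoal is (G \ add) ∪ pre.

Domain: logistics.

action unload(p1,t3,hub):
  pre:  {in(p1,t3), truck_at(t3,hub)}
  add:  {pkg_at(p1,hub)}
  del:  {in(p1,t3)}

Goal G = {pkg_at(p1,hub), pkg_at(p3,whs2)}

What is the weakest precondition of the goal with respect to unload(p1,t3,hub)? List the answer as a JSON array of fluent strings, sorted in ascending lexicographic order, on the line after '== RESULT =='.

Compute (G \ add) ∪ pre:
  G ∩ del = {}  (empty — regression defined)
  G \ add = {pkg_at(p1,hub), pkg_at(p3,whs2)} \ {pkg_at(p1,hub)} = {pkg_at(p3,whs2)}
  ∪ pre   = {pkg_at(p3,whs2)} ∪ {in(p1,t3), truck_at(t3,hub)}
          = {in(p1,t3), pkg_at(p3,whs2), truck_at(t3,hub)}

== RESULT ==
["in(p1,t3)", "pkg_at(p3,whs2)", "truck_at(t3,hub)"]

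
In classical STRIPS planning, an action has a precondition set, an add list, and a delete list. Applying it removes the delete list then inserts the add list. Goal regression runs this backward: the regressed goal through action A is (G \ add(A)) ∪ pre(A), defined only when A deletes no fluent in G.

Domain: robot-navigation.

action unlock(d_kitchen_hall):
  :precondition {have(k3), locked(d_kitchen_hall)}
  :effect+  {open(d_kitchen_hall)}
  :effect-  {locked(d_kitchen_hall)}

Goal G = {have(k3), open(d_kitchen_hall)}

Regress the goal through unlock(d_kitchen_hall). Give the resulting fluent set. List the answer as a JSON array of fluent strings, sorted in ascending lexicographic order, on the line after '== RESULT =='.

Regress:
  G ∩ del = {}  (empty — regression defined)
  G \ add = {have(k3), open(d_kitchen_hall)} \ {open(d_kitchen_hall)} = {have(k3)}
  ∪ pre   = {have(k3)} ∪ {have(k3), locked(d_kitchen_hall)}
          = {have(k3), locked(d_kitchen_hall)}

== RESULT ==
["have(k3)", "locked(d_kitchen_hall)"]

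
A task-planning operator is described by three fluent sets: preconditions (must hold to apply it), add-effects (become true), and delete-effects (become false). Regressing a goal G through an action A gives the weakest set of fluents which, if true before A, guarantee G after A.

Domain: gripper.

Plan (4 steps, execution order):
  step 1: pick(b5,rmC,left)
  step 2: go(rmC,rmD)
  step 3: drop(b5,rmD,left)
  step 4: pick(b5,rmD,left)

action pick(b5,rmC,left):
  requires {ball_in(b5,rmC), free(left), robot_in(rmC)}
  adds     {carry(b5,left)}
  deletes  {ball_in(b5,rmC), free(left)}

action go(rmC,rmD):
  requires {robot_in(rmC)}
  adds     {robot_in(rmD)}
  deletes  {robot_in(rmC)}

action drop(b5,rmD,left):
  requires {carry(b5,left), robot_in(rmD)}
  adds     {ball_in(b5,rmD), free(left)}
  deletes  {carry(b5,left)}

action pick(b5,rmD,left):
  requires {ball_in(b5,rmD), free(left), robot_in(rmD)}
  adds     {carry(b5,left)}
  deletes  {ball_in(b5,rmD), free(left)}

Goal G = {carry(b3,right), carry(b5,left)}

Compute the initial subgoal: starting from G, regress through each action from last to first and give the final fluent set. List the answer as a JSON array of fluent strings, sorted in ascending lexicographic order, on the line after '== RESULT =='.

Work backward from the goal:
  through step 4 (pick(b5,rmD,left)): drop {carry(b5,left)}, keep {carry(b3,right)}, require {ball_in(b5,rmD), free(left), robot_in(rmD)}
    → {ball_in(b5,rmD), carry(b3,right), free(left), robot_in(rmD)}
  through step 3 (drop(b5,rmD,left)): drop {ball_in(b5,rmD), free(left)}, keep {carry(b3,right), robot_in(rmD)}, require {carry(b5,left), robot_in(rmD)}
    → {carry(b3,right), carry(b5,left), robot_in(rmD)}
  through step 2 (go(rmC,rmD)): drop {robot_in(rmD)}, keep {carry(b3,right), carry(b5,left)}, require {robot_in(rmC)}
    → {carry(b3,right), carry(b5,left), robot_in(rmC)}
  through step 1 (pick(b5,rmC,left)): drop {carry(b5,left)}, keep {carry(b3,right), robot_in(rmC)}, require {ball_in(b5,rmC), free(left), robot_in(rmC)}
    → {ball_in(b5,rmC), carry(b3,right), free(left), robot_in(rmC)}

== RESULT ==
["ball_in(b5,rmC)", "carry(b3,right)", "free(left)", "robot_in(rmC)"]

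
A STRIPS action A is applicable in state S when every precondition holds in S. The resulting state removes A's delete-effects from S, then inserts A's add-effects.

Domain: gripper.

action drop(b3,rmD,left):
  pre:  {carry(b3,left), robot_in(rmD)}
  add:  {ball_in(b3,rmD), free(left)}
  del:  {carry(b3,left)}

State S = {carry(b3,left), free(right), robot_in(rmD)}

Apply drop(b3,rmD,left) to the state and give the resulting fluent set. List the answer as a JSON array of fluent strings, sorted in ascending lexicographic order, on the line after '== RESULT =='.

Compute (S \ del) ∪ add:
  pre ⊆ S: {carry(b3,left), robot_in(rmD)} ⊆ S  — applicable
  S \ del = {free(right), robot_in(rmD)}
  ∪ add   = {ball_in(b3,rmD), free(left), free(right), robot_in(rmD)}

== RESULT ==
["ball_in(b3,rmD)", "free(left)", "free(right)", "robot_in(rmD)"]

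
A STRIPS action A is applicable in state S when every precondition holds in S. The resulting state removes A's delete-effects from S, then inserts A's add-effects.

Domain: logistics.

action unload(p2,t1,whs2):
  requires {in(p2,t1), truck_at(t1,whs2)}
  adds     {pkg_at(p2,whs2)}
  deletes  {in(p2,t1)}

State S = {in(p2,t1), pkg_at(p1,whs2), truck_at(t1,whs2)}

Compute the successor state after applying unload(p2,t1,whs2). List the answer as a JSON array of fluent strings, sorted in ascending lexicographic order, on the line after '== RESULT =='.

Progress:
  pre ⊆ S: {in(p2,t1), truck_at(t1,whs2)} ⊆ S  — applicable
  S \ del = {pkg_at(p1,whs2), truck_at(t1,whs2)}
  ∪ add   = {pkg_at(p1,whs2), pkg_at(p2,whs2), truck_at(t1,whs2)}

== RESULT ==
["pkg_at(p1,whs2)", "pkg_at(p2,whs2)", "truck_at(t1,whs2)"]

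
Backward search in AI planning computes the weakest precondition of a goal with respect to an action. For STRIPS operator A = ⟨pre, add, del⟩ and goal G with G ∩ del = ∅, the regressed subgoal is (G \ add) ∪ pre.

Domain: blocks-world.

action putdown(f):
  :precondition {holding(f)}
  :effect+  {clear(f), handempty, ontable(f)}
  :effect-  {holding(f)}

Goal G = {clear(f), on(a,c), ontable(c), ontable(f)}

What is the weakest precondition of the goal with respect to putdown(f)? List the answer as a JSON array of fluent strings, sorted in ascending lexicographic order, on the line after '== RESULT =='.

Compute (G \ add) ∪ pre:
  G ∩ del = {}  (empty — regression defined)
  G \ add = {clear(f), on(a,c), ontable(c), ontable(f)} \ {clear(f), handempty, ontable(f)} = {on(a,c), ontable(c)}
  ∪ pre   = {on(a,c), ontable(c)} ∪ {holding(f)}
          = {holding(f), on(a,c), ontable(c)}

== RESULT ==
["holding(f)", "on(a,c)", "ontable(c)"]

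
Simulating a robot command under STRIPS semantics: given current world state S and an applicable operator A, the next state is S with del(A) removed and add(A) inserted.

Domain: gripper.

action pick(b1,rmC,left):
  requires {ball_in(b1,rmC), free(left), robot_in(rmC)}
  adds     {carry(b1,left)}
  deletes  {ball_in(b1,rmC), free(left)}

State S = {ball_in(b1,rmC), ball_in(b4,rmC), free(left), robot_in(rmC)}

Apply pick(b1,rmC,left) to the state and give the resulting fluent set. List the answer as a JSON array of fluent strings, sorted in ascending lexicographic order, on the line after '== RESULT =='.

Compute (S \ del) ∪ add:
  pre ⊆ S: {ball_in(b1,rmC), free(left), robot_in(rmC)} ⊆ S  — applicable
  S \ del = {ball_in(b4,rmC), robot_in(rmC)}
  ∪ add   = {ball_in(b4,rmC), carry(b1,left), robot_in(rmC)}

== RESULT ==
["ball_in(b4,rmC)", "carry(b1,left)", "robot_in(rmC)"]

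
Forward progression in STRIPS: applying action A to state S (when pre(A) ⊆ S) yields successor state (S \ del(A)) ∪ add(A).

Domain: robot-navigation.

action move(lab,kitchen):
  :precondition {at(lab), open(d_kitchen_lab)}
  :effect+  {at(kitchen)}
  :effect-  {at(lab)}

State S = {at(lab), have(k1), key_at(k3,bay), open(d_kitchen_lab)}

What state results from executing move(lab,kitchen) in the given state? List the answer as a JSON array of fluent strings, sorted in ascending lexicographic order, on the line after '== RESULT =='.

Compute (S \ del) ∪ add:
  pre ⊆ S: {at(lab), open(d_kitchen_lab)} ⊆ S  — applicable
  S \ del = {have(k1), key_at(k3,bay), open(d_kitchen_lab)}
  ∪ add   = {at(kitchen), have(k1), key_at(k3,bay), open(d_kitchen_lab)}

== RESULT ==
["at(kitchen)", "have(k1)", "key_at(k3,bay)", "open(d_kitchen_lab)"]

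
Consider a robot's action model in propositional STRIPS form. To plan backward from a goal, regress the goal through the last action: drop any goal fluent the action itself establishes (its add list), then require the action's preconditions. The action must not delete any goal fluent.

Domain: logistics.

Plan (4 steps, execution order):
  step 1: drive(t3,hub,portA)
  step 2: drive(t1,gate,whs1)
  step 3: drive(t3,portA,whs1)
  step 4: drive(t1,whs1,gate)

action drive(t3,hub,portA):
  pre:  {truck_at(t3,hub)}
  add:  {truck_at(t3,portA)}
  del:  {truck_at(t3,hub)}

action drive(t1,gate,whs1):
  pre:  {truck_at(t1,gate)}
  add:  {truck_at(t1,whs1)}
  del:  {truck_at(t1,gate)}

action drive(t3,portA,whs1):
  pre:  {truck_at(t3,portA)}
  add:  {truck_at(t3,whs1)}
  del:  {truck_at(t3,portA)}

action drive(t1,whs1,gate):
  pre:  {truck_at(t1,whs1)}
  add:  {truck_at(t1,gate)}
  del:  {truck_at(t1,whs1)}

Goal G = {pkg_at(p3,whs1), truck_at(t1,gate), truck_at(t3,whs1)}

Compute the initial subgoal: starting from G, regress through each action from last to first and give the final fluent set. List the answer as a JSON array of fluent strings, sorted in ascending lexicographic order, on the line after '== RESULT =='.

Work backward from the goal:
  through step 4 (drive(t1,whs1,gate)): drop {truck_at(t1,gate)}, keep {pkg_at(p3,whs1), truck_at(t3,whs1)}, require {truck_at(t1,whs1)}
    → {pkg_at(p3,whs1), truck_at(t1,whs1), truck_at(t3,whs1)}
  through step 3 (drive(t3,portA,whs1)): drop {truck_at(t3,whs1)}, keep {pkg_at(p3,whs1), truck_at(t1,whs1)}, require {truck_at(t3,portA)}
    → {pkg_at(p3,whs1), truck_at(t1,whs1), truck_at(t3,portA)}
  through step 2 (drive(t1,gate,whs1)): drop {truck_at(t1,whs1)}, keep {pkg_at(p3,whs1), truck_at(t3,portA)}, require {truck_at(t1,gate)}
    → {pkg_at(p3,whs1), truck_at(t1,gate), truck_at(t3,portA)}
  through step 1 (drive(t3,hub,portA)): drop {truck_at(t3,portA)}, keep {pkg_at(p3,whs1), truck_at(t1,gate)}, require {truck_at(t3,hub)}
    → {pkg_at(p3,whs1), truck_at(t1,gate), truck_at(t3,hub)}

== RESULT ==
["pkg_at(p3,whs1)", "truck_at(t1,gate)", "truck_at(t3,hub)"]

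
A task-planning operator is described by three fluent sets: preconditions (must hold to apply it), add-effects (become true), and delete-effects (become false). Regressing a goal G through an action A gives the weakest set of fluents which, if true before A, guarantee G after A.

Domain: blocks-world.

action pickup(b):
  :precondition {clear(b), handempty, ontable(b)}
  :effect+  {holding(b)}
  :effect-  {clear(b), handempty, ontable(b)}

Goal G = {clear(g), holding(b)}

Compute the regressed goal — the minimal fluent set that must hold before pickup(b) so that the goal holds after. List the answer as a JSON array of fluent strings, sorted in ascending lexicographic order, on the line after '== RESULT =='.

Compute (G \ add) ∪ pre:
  G ∩ del = {}  (empty — regression defined)
  G \ add = {clear(g), holding(b)} \ {holding(b)} = {clear(g)}
  ∪ pre   = {clear(g)} ∪ {clear(b), handempty, ontable(b)}
          = {clear(b), clear(g), handempty, ontable(b)}

== RESULT ==
["clear(b)", "clear(g)", "handempty", "ontable(b)"]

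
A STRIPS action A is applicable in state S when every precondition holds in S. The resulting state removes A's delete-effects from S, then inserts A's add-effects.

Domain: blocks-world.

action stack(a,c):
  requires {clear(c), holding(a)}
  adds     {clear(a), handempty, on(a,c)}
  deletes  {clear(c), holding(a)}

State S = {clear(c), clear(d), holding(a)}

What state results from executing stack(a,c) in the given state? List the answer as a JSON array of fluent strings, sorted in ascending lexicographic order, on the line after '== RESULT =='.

Progress:
  pre ⊆ S: {clear(c), holding(a)} ⊆ S  — applicable
  S \ del = {clear(d)}
  ∪ add   = {clear(a), clear(d), handempty, on(a,c)}

== RESULT ==
["clear(a)", "clear(d)", "handempty", "on(a,c)"]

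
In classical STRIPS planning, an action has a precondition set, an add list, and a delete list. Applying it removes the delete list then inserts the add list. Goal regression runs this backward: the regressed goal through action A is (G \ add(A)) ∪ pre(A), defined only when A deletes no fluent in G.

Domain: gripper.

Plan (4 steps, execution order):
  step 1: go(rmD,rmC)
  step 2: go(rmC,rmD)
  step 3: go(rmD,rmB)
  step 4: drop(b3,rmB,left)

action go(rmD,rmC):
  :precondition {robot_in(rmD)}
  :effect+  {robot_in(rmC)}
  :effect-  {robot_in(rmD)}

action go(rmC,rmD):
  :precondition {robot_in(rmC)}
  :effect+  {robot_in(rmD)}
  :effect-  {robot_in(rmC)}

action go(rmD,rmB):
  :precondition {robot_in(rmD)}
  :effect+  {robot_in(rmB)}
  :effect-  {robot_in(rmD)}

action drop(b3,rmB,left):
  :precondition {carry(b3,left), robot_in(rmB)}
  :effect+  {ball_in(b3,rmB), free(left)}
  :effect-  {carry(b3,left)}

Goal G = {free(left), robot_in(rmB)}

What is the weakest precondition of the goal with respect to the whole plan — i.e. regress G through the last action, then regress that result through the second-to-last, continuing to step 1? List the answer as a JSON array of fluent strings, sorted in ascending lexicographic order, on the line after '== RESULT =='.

Work backward from the goal:
  through step 4 (drop(b3,rmB,left)): drop {free(left)}, keep {robot_in(rmB)}, require {carry(b3,left), robot_in(rmB)}
    → {carry(b3,left), robot_in(rmB)}
  through step 3 (go(rmD,rmB)): drop {robot_in(rmB)}, keep {carry(b3,left)}, require {robot_in(rmD)}
    → {carry(b3,left), robot_in(rmD)}
  through step 2 (go(rmC,rmD)): drop {robot_in(rmD)}, keep {carry(b3,left)}, require {robot_in(rmC)}
    → {carry(b3,left), robot_in(rmC)}
  through step 1 (go(rmD,rmC)): drop {robot_in(rmC)}, keep {carry(b3,left)}, require {robot_in(rmD)}
    → {carry(b3,left), robot_in(rmD)}

== RESULT ==
["carry(b3,left)", "robot_in(rmD)"]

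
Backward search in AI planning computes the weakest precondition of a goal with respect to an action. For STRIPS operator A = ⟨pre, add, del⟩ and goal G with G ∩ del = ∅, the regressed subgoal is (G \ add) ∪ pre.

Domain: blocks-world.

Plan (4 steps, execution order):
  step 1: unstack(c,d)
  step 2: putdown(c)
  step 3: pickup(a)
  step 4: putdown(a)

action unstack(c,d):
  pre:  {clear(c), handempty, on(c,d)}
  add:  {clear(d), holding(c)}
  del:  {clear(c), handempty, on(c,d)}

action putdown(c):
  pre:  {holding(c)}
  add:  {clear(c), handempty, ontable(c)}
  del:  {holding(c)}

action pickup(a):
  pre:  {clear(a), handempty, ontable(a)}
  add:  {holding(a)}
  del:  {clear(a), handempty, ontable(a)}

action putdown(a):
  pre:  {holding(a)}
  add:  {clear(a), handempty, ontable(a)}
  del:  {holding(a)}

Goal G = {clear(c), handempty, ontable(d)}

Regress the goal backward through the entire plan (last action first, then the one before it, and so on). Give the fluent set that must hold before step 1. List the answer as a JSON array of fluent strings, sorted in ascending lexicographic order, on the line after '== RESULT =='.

Work backward from the goal:
  through step 4 (putdown(a)): drop {handempty}, keep {clear(c), ontable(d)}, require {holding(a)}
    → {clear(c), holding(a), ontable(d)}
  through step 3 (pickup(a)): drop {holding(a)}, keep {clear(c), ontable(d)}, require {clear(a), handempty, ontable(a)}
    → {clear(a), clear(c), handempty, ontable(a), ontable(d)}
  through step 2 (putdown(c)): drop {clear(c), handempty}, keep {clear(a), ontable(a), ontable(d)}, require {holding(c)}
    → {clear(a), holding(c), ontable(a), ontable(d)}
  through step 1 (unstack(c,d)): drop {holding(c)}, keep {clear(a), ontable(a), ontable(d)}, require {clear(c), handempty, on(c,d)}
    → {clear(a), clear(c), handempty, on(c,d), ontable(a), ontable(d)}

== RESULT ==
["clear(a)", "clear(c)", "handempty", "on(c,d)", "ontable(a)", "ontable(d)"]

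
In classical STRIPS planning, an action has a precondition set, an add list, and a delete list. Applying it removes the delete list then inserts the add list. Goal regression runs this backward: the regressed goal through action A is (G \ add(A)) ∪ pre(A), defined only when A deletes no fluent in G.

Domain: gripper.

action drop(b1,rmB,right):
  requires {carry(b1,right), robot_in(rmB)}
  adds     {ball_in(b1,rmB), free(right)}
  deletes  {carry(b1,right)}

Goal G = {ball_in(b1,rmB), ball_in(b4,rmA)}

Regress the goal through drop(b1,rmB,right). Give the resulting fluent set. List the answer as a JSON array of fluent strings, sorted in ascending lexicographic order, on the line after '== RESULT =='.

Regress:
  G ∩ del = {}  (empty — regression defined)
  G \ add = {ball_in(b1,rmB), ball_in(b4,rmA)} \ {ball_in(b1,rmB), free(right)} = {ball_in(b4,rmA)}
  ∪ pre   = {ball_in(b4,rmA)} ∪ {carry(b1,right), robot_in(rmB)}
          = {ball_in(b4,rmA), carry(b1,right), robot_in(rmB)}

== RESULT ==
["ball_in(b4,rmA)", "carry(b1,right)", "robot_in(rmB)"]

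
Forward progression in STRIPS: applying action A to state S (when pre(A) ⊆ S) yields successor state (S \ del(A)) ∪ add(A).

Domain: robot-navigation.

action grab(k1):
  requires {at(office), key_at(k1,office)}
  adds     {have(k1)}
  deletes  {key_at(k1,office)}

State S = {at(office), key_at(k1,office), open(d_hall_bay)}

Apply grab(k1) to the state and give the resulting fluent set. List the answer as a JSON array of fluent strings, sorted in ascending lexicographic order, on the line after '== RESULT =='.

Compute (S \ del) ∪ add:
  pre ⊆ S: {at(office), key_at(k1,office)} ⊆ S  — applicable
  S \ del = {at(office), open(d_hall_bay)}
  ∪ add   = {at(office), have(k1), open(d_hall_bay)}

== RESULT ==
["at(office)", "have(k1)", "open(d_hall_bay)"]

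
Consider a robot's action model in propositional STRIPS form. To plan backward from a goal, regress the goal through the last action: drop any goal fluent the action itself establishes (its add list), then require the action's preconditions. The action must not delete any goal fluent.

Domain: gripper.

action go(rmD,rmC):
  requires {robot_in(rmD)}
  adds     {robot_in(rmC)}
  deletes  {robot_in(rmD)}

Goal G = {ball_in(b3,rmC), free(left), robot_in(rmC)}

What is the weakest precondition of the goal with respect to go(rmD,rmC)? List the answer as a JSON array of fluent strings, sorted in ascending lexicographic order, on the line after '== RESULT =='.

Compute (G \ add) ∪ pre:
  G ∩ del = {}  (empty — regression defined)
  G \ add = {ball_in(b3,rmC), free(left), robot_in(rmC)} \ {robot_in(rmC)} = {ball_in(b3,rmC), free(left)}
  ∪ pre   = {ball_in(b3,rmC), free(left)} ∪ {robot_in(rmD)}
          = {ball_in(b3,rmC), free(left), robot_in(rmD)}

== RESULT ==
["ball_in(b3,rmC)", "free(left)", "robot_in(rmD)"]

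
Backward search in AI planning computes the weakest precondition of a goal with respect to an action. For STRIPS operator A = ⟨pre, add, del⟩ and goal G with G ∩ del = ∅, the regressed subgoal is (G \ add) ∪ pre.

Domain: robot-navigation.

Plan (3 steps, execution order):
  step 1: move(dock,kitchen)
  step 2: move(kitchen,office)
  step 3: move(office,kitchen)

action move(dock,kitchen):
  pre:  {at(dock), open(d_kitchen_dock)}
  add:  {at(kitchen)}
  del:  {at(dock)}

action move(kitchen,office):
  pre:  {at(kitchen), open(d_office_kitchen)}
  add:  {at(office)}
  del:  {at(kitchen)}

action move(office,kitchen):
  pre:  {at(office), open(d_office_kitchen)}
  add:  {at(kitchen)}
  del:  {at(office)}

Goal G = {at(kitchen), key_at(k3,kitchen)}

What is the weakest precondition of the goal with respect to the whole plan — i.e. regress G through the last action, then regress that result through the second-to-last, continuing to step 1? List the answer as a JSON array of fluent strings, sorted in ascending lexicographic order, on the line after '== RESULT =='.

Work backward from the goal:
  through step 3 (move(office,kitchen)): drop {at(kitchen)}, keep {key_at(k3,kitchen)}, require {at(office), open(d_office_kitchen)}
    → {at(office), key_at(k3,kitchen), open(d_office_kitchen)}
  through step 2 (move(kitchen,office)): drop {at(office)}, keep {key_at(k3,kitchen), open(d_office_kitchen)}, require {at(kitchen), open(d_office_kitchen)}
    → {at(kitchen), key_at(k3,kitchen), open(d_office_kitchen)}
  through step 1 (move(dock,kitchen)): drop {at(kitchen)}, keep {key_at(k3,kitchen), open(d_office_kitchen)}, require {at(dock), open(d_kitchen_dock)}
    → {at(dock), key_at(k3,kitchen), open(d_kitchen_dock), open(d_office_kitchen)}

== RESULT ==
["at(dock)", "key_at(k3,kitchen)", "open(d_kitchen_dock)", "open(d_office_kitchen)"]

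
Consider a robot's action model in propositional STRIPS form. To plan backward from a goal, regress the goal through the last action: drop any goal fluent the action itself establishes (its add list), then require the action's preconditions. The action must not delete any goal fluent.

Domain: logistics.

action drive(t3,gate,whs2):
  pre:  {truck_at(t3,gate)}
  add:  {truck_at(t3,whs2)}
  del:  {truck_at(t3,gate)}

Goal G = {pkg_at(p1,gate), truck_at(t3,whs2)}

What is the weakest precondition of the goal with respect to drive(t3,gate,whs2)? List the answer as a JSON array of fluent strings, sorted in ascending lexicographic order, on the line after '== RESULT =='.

Compute (G \ add) ∪ pre:
  G ∩ del = {}  (empty — regression defined)
  G \ add = {pkg_at(p1,gate), truck_at(t3,whs2)} \ {truck_at(t3,whs2)} = {pkg_at(p1,gate)}
  ∪ pre   = {pkg_at(p1,gate)} ∪ {truck_at(t3,gate)}
          = {pkg_at(p1,gate), truck_at(t3,gate)}

== RESULT ==
["pkg_at(p1,gate)", "truck_at(t3,gate)"]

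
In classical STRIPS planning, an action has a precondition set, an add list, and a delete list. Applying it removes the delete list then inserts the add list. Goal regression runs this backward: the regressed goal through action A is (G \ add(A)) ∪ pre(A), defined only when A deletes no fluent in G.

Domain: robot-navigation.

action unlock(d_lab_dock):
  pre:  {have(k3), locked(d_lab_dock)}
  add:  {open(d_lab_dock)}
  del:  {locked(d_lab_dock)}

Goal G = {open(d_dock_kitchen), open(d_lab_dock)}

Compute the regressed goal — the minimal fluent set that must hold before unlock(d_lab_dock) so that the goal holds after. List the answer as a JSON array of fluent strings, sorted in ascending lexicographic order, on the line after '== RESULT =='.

Compute (G \ add) ∪ pre:
  G ∩ del = {}  (empty — regression defined)
  G \ add = {open(d_dock_kitchen), open(d_lab_dock)} \ {open(d_lab_dock)} = {open(d_dock_kitchen)}
  ∪ pre   = {open(d_dock_kitchen)} ∪ {have(k3), locked(d_lab_dock)}
          = {have(k3), locked(d_lab_dock), open(d_dock_kitchen)}

== RESULT ==
["have(k3)", "locked(d_lab_dock)", "open(d_dock_kitchen)"]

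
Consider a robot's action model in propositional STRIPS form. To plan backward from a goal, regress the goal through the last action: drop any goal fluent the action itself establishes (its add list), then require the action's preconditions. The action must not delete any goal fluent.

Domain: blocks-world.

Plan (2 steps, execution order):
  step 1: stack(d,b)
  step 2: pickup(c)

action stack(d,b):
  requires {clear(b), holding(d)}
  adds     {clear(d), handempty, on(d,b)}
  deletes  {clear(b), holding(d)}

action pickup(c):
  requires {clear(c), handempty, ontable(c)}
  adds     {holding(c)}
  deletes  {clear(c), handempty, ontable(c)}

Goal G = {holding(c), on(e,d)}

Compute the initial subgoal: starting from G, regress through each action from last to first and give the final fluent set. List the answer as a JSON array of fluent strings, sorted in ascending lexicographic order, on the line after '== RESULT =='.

Work backward from the goal:
  through step 2 (pickup(c)): drop {holding(c)}, keep {on(e,d)}, require {clear(c), handempty, ontable(c)}
    → {clear(c), handempty, on(e,d), ontable(c)}
  through step 1 (stack(d,b)): drop {handempty}, keep {clear(c), on(e,d), ontable(c)}, require {clear(b), holding(d)}
    → {clear(b), clear(c), holding(d), on(e,d), ontable(c)}

== RESULT ==
["clear(b)", "clear(c)", "holding(d)", "on(e,d)", "ontable(c)"]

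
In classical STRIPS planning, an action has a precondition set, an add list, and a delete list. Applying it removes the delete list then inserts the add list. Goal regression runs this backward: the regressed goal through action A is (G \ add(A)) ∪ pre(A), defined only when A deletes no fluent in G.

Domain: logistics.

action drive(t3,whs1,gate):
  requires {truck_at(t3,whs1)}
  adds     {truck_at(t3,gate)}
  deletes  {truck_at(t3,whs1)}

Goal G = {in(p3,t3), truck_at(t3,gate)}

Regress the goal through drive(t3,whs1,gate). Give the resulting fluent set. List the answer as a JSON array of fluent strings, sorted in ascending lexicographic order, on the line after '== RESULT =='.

Regress:
  G ∩ del = {}  (empty — regression defined)
  G \ add = {in(p3,t3), truck_at(t3,gate)} \ {truck_at(t3,gate)} = {in(p3,t3)}
  ∪ pre   = {in(p3,t3)} ∪ {truck_at(t3,whs1)}
          = {in(p3,t3), truck_at(t3,whs1)}

== RESULT ==
["in(p3,t3)", "truck_at(t3,whs1)"]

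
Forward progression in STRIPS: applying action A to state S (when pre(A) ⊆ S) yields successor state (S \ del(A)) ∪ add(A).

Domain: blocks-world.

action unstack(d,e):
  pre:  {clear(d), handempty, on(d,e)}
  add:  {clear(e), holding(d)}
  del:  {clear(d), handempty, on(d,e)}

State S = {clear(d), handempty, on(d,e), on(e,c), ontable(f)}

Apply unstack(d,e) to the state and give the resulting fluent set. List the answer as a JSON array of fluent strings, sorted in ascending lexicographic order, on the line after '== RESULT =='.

Compute (S \ del) ∪ add:
  pre ⊆ S: {clear(d), handempty, on(d,e)} ⊆ S  — applicable
  S \ del = {on(e,c), ontable(f)}
  ∪ add   = {clear(e), holding(d), on(e,c), ontable(f)}

== RESULT ==
["clear(e)", "holding(d)", "on(e,c)", "ontable(f)"]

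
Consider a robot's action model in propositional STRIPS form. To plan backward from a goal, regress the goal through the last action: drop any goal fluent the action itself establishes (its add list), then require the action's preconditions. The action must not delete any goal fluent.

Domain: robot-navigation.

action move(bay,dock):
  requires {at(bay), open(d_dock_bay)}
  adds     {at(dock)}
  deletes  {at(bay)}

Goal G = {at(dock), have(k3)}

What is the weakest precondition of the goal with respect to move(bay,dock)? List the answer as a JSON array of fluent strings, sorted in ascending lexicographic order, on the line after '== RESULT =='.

Compute (G \ add) ∪ pre:
  G ∩ del = {}  (empty — regression defined)
  G \ add = {at(dock), have(k3)} \ {at(dock)} = {have(k3)}
  ∪ pre   = {have(k3)} ∪ {at(bay), open(d_dock_bay)}
          = {at(bay), have(k3), open(d_dock_bay)}

== RESULT ==
["at(bay)", "have(k3)", "open(d_dock_bay)"]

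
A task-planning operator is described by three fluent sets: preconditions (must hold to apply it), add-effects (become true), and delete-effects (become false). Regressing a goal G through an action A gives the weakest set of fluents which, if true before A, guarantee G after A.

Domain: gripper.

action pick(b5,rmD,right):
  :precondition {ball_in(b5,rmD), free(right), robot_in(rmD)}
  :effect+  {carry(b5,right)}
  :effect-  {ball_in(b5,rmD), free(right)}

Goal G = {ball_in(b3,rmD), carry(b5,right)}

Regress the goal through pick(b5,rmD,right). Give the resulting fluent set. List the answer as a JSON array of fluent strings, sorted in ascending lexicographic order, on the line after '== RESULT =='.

Regress:
  G ∩ del = {}  (empty — regression defined)
  G \ add = {ball_in(b3,rmD), carry(b5,right)} \ {carry(b5,right)} = {ball_in(b3,rmD)}
  ∪ pre   = {ball_in(b3,rmD)} ∪ {ball_in(b5,rmD), free(right), robot_in(rmD)}
          = {ball_in(b3,rmD), ball_in(b5,rmD), free(right), robot_in(rmD)}

== RESULT ==
["ball_in(b3,rmD)", "ball_in(b5,rmD)", "free(right)", "robot_in(rmD)"]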